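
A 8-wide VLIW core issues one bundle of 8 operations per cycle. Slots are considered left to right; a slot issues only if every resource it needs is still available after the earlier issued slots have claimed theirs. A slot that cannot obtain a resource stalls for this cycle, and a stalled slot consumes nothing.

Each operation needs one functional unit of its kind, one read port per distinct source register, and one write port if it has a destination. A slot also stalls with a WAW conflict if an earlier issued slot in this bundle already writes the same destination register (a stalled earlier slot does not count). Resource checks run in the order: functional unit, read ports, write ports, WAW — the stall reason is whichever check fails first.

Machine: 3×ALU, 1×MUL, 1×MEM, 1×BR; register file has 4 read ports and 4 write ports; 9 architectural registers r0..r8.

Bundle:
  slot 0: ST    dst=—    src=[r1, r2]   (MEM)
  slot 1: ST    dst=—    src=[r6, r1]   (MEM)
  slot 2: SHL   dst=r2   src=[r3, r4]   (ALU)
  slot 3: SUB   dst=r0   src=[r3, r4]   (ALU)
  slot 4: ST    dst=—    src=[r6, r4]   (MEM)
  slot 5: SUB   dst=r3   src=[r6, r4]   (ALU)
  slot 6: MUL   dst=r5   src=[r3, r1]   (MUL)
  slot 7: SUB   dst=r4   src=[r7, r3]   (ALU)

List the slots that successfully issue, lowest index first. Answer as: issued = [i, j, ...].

issued = [0, 2]

slot 0 (MEM): ISSUE — free A3,Mu1,Ld0,B1 rp2 wp4
slot 1 (MEM): stall FU — free A3,Mu1,Ld0,B1 rp2 wp4
slot 2 (ALU): ISSUE — free A2,Mu1,Ld0,B1 rp0 wp3
slot 3 (ALU): stall RD_PORT — free A2,Mu1,Ld0,B1 rp0 wp3
slot 4 (MEM): stall FU — free A2,Mu1,Ld0,B1 rp0 wp3
slot 5 (ALU): stall RD_PORT — free A2,Mu1,Ld0,B1 rp0 wp3
slot 6 (MUL): stall RD_PORT — free A2,Mu1,Ld0,B1 rp0 wp3
slot 7 (ALU): stall RD_PORT — free A2,Mu1,Ld0,B1 rp0 wp3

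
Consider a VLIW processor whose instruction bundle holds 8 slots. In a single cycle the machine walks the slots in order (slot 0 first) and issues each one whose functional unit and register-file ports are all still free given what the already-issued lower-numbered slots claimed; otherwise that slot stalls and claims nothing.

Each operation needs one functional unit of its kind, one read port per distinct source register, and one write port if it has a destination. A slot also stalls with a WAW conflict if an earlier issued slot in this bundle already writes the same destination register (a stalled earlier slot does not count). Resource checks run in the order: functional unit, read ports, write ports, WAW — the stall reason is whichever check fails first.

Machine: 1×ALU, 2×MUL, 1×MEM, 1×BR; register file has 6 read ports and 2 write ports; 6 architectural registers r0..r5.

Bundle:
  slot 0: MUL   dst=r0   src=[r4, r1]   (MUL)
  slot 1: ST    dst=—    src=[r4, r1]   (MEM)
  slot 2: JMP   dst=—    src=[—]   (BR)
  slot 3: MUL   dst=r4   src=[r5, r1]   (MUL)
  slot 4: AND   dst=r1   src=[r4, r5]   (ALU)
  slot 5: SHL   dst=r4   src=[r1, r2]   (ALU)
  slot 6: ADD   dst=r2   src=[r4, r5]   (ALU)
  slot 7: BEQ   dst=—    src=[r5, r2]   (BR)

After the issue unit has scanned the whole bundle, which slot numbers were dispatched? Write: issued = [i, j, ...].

issued = [0, 1, 2, 3]

(0) want 1×MUL +2rd +1wr — yes → AL1|MU1|ME1|BR1|rd4|wr1
(1) want 1×MEM +2rd +0wr — yes → AL1|MU1|ME0|BR1|rd2|wr1
(2) want 1×BR +0rd +0wr — yes → AL1|MU1|ME0|BR0|rd2|wr1
(3) want 1×MUL +2rd +1wr — yes → AL1|MU0|ME0|BR0|rd0|wr0
(4) want 1×ALU +2rd +1wr — RD_PORT → AL1|MU0|ME0|BR0|rd0|wr0
(5) want 1×ALU +2rd +1wr — RD_PORT → AL1|MU0|ME0|BR0|rd0|wr0
(6) want 1×ALU +2rd +1wr — RD_PORT → AL1|MU0|ME0|BR0|rd0|wr0
(7) want 1×BR +2rd +0wr — FU → AL1|MU0|ME0|BR0|rd0|wr0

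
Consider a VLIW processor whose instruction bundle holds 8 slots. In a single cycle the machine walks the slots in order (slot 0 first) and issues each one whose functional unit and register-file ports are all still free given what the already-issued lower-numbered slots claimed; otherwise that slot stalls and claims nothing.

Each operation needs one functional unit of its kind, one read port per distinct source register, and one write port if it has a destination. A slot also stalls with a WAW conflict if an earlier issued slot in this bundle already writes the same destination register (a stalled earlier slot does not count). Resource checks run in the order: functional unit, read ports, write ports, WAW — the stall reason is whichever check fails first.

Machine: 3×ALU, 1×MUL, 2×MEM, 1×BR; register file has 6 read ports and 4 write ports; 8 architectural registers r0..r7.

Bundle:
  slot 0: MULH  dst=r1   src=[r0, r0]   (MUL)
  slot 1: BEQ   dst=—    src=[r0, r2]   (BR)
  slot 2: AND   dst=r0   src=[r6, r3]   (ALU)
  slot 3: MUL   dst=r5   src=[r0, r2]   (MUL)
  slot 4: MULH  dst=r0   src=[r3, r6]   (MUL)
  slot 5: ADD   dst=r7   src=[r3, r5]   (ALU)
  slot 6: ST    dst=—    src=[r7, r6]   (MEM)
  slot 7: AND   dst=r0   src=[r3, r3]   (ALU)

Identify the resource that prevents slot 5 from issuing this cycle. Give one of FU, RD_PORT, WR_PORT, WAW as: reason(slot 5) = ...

[0] MUL needs rd=1 wr=1: ok; after: ALU=3 MUL=0 MEM=2 BR=1, R=5, W=3
[1] BR needs rd=2 wr=0: ok; after: ALU=3 MUL=0 MEM=2 BR=0, R=3, W=3
[2] ALU needs rd=2 wr=1: ok; after: ALU=2 MUL=0 MEM=2 BR=0, R=1, W=2
[3] MUL needs rd=2 wr=1: FU; after: ALU=2 MUL=0 MEM=2 BR=0, R=1, W=2
[4] MUL needs rd=2 wr=1: FU; after: ALU=2 MUL=0 MEM=2 BR=0, R=1, W=2
[5] ALU needs rd=2 wr=1: RD_PORT; after: ALU=2 MUL=0 MEM=2 BR=0, R=1, W=2
[6] MEM needs rd=2 wr=0: RD_PORT; after: ALU=2 MUL=0 MEM=2 BR=0, R=1, W=2
[7] ALU needs rd=1 wr=1: WAW; after: ALU=2 MUL=0 MEM=2 BR=0, R=1, W=2

reason(slot 5) = RD_PORT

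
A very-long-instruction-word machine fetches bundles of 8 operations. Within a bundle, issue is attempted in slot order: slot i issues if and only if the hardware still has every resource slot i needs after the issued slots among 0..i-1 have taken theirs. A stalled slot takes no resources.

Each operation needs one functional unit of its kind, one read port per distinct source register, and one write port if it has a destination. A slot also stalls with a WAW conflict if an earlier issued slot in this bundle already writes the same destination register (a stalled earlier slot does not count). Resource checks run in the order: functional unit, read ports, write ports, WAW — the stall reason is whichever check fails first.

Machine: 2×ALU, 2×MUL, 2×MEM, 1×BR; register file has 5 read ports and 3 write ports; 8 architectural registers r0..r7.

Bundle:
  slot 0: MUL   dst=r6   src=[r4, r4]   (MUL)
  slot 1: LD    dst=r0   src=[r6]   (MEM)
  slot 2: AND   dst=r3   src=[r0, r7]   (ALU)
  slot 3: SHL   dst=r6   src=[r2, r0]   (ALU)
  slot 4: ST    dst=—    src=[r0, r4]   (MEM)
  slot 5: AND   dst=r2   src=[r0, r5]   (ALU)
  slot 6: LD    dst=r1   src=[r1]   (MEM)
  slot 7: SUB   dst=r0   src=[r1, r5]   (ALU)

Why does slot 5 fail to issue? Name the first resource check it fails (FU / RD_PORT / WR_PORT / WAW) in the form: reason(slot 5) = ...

#0 MUL src=r4,r4 dispatched  <A:2 Mu:1 Ld:2 B:1 rd:4 wr:2>
#1 MEM src=r6 dispatched  <A:2 Mu:1 Ld:1 B:1 rd:3 wr:1>
#2 ALU src=r0,r7 dispatched  <A:1 Mu:1 Ld:1 B:1 rd:1 wr:0>
#3 ALU src=r2,r0 held:RD_PORT  <A:1 Mu:1 Ld:1 B:1 rd:1 wr:0>
#4 MEM src=r0,r4 held:RD_PORT  <A:1 Mu:1 Ld:1 B:1 rd:1 wr:0>
#5 ALU src=r0,r5 held:RD_PORT  <A:1 Mu:1 Ld:1 B:1 rd:1 wr:0>
#6 MEM src=r1 held:WR_PORT  <A:1 Mu:1 Ld:1 B:1 rd:1 wr:0>
#7 ALU src=r1,r5 held:RD_PORT  <A:1 Mu:1 Ld:1 B:1 rd:1 wr:0>

reason(slot 5) = RD_PORT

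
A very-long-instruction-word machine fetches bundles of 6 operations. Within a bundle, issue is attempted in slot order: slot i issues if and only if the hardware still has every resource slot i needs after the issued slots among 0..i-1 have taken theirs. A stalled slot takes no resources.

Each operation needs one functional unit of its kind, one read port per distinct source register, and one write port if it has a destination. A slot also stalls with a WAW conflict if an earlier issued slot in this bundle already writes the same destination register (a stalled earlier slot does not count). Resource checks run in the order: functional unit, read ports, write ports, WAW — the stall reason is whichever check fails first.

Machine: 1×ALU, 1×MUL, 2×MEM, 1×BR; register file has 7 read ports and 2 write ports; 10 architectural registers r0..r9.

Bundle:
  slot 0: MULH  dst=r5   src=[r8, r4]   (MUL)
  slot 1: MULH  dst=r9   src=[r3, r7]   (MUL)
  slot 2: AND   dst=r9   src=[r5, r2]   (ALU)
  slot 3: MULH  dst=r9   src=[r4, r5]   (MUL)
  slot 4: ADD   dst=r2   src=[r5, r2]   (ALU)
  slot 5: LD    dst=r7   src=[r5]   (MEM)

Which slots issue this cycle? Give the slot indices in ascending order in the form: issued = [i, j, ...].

issued = [0, 2]

#0 MUL src=r8,r4 dispatched  <A:1 Mu:0 Ld:2 B:1 rd:5 wr:1>
#1 MUL src=r3,r7 held:FU  <A:1 Mu:0 Ld:2 B:1 rd:5 wr:1>
#2 ALU src=r5,r2 dispatched  <A:0 Mu:0 Ld:2 B:1 rd:3 wr:0>
#3 MUL src=r4,r5 held:FU  <A:0 Mu:0 Ld:2 B:1 rd:3 wr:0>
#4 ALU src=r5,r2 held:FU  <A:0 Mu:0 Ld:2 B:1 rd:3 wr:0>
#5 MEM src=r5 held:WR_PORT  <A:0 Mu:0 Ld:2 B:1 rd:3 wr:0>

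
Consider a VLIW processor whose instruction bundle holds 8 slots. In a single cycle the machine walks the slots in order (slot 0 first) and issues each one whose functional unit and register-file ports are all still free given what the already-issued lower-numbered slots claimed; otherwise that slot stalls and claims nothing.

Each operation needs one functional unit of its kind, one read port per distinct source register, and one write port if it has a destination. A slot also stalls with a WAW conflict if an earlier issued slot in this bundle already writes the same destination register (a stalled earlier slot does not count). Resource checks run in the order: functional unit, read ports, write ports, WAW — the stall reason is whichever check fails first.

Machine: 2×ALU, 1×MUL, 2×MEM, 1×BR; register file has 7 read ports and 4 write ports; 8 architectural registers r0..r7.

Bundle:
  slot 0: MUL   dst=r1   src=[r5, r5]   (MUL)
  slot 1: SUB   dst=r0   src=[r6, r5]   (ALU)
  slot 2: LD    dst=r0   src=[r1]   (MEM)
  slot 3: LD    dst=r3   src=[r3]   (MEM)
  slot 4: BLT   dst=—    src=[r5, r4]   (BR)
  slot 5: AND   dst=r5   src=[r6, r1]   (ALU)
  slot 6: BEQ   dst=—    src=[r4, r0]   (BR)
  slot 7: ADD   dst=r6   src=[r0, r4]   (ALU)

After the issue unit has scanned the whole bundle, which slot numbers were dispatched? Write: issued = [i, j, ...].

issued = [0, 1, 3, 4]

slot 0 (MUL): ISSUE — free A2,Mu0,Ld2,B1 rp6 wp3
slot 1 (ALU): ISSUE — free A1,Mu0,Ld2,B1 rp4 wp2
slot 2 (MEM): stall WAW — free A1,Mu0,Ld2,B1 rp4 wp2
slot 3 (MEM): ISSUE — free A1,Mu0,Ld1,B1 rp3 wp1
slot 4 (BR): ISSUE — free A1,Mu0,Ld1,B0 rp1 wp1
slot 5 (ALU): stall RD_PORT — free A1,Mu0,Ld1,B0 rp1 wp1
slot 6 (BR): stall FU — free A1,Mu0,Ld1,B0 rp1 wp1
slot 7 (ALU): stall RD_PORT — free A1,Mu0,Ld1,B0 rp1 wp1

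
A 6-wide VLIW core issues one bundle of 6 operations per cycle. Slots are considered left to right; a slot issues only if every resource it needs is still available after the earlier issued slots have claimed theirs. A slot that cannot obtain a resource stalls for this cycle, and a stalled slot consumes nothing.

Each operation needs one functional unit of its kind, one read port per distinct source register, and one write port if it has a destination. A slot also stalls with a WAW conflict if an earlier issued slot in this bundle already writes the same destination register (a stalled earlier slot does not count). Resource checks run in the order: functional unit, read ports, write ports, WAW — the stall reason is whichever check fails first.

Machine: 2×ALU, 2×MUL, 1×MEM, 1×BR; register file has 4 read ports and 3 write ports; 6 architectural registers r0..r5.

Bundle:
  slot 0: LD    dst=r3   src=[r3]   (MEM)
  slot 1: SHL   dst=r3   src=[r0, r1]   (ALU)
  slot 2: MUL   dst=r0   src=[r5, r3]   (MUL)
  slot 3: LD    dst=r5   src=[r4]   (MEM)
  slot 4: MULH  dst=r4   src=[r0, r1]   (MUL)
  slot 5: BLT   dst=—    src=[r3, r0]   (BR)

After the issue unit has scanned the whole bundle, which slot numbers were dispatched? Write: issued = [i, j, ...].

[0] MEM needs rd=1 wr=1: ok; after: ALU=2 MUL=2 MEM=0 BR=1, R=3, W=2
[1] ALU needs rd=2 wr=1: WAW; after: ALU=2 MUL=2 MEM=0 BR=1, R=3, W=2
[2] MUL needs rd=2 wr=1: ok; after: ALU=2 MUL=1 MEM=0 BR=1, R=1, W=1
[3] MEM needs rd=1 wr=1: FU; after: ALU=2 MUL=1 MEM=0 BR=1, R=1, W=1
[4] MUL needs rd=2 wr=1: RD_PORT; after: ALU=2 MUL=1 MEM=0 BR=1, R=1, W=1
[5] BR needs rd=2 wr=0: RD_PORT; after: ALU=2 MUL=1 MEM=0 BR=1, R=1, W=1

issued = [0, 2]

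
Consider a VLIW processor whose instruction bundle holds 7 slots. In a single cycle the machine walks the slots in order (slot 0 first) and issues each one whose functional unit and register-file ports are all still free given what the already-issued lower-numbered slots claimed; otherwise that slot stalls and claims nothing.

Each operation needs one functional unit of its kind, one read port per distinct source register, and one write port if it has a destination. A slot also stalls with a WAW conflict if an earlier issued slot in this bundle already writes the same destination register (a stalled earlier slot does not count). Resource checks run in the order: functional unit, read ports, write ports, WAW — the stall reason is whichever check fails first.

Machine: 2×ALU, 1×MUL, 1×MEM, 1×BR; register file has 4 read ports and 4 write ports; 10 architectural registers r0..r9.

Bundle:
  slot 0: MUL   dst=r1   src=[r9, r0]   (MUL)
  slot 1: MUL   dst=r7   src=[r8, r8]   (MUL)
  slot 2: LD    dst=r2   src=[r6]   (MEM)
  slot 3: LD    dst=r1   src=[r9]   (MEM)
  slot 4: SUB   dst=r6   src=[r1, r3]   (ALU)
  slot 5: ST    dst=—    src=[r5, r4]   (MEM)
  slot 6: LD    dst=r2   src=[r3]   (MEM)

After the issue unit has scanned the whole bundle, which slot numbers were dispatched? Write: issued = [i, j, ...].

#0 MUL src=r9,r0 dispatched  <A:2 Mu:0 Ld:1 B:1 rd:2 wr:3>
#1 MUL src=r8,r8 held:FU  <A:2 Mu:0 Ld:1 B:1 rd:2 wr:3>
#2 MEM src=r6 dispatched  <A:2 Mu:0 Ld:0 B:1 rd:1 wr:2>
#3 MEM src=r9 held:FU  <A:2 Mu:0 Ld:0 B:1 rd:1 wr:2>
#4 ALU src=r1,r3 held:RD_PORT  <A:2 Mu:0 Ld:0 B:1 rd:1 wr:2>
#5 MEM src=r5,r4 held:FU  <A:2 Mu:0 Ld:0 B:1 rd:1 wr:2>
#6 MEM src=r3 held:FU  <A:2 Mu:0 Ld:0 B:1 rd:1 wr:2>

issued = [0, 2]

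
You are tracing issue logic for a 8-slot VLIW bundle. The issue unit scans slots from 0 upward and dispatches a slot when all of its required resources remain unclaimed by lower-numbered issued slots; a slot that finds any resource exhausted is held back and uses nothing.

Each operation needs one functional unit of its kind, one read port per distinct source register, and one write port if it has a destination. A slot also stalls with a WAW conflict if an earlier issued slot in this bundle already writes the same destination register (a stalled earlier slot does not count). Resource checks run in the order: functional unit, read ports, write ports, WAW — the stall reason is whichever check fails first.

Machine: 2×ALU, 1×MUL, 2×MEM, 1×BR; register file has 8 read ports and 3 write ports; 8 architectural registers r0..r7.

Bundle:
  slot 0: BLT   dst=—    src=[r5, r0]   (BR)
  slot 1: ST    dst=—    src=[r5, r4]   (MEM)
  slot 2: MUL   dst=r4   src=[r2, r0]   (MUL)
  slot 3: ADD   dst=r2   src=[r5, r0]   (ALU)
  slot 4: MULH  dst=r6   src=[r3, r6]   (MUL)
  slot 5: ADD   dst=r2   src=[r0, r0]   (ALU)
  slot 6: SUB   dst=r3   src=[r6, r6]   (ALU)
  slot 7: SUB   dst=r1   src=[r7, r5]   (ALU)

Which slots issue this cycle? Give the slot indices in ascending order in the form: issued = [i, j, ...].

issued = [0, 1, 2, 3]

[0] BR needs rd=2 wr=0: ok; after: ALU=2 MUL=1 MEM=2 BR=0, R=6, W=3
[1] MEM needs rd=2 wr=0: ok; after: ALU=2 MUL=1 MEM=1 BR=0, R=4, W=3
[2] MUL needs rd=2 wr=1: ok; after: ALU=2 MUL=0 MEM=1 BR=0, R=2, W=2
[3] ALU needs rd=2 wr=1: ok; after: ALU=1 MUL=0 MEM=1 BR=0, R=0, W=1
[4] MUL needs rd=2 wr=1: FU; after: ALU=1 MUL=0 MEM=1 BR=0, R=0, W=1
[5] ALU needs rd=1 wr=1: RD_PORT; after: ALU=1 MUL=0 MEM=1 BR=0, R=0, W=1
[6] ALU needs rd=1 wr=1: RD_PORT; after: ALU=1 MUL=0 MEM=1 BR=0, R=0, W=1
[7] ALU needs rd=2 wr=1: RD_PORT; after: ALU=1 MUL=0 MEM=1 BR=0, R=0, W=1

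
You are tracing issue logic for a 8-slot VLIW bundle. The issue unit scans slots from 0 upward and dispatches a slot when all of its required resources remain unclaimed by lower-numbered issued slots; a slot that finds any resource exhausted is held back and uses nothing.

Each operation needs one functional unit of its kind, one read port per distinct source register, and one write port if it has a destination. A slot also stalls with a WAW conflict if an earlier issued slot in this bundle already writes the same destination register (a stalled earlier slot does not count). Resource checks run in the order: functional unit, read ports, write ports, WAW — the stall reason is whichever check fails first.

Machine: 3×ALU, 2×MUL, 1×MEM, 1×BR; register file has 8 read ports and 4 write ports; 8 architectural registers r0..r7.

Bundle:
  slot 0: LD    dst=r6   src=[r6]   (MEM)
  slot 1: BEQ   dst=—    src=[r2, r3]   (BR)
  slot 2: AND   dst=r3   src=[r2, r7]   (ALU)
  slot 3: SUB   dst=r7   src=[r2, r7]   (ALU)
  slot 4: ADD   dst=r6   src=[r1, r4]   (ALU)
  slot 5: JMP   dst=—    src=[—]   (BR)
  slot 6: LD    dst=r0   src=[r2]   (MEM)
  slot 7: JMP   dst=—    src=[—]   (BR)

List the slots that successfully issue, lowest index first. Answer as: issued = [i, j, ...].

issued = [0, 1, 2, 3]

slot 0 (MEM): ISSUE — free A3,Mu2,Ld0,B1 rp7 wp3
slot 1 (BR): ISSUE — free A3,Mu2,Ld0,B0 rp5 wp3
slot 2 (ALU): ISSUE — free A2,Mu2,Ld0,B0 rp3 wp2
slot 3 (ALU): ISSUE — free A1,Mu2,Ld0,B0 rp1 wp1
slot 4 (ALU): stall RD_PORT — free A1,Mu2,Ld0,B0 rp1 wp1
slot 5 (BR): stall FU — free A1,Mu2,Ld0,B0 rp1 wp1
slot 6 (MEM): stall FU — free A1,Mu2,Ld0,B0 rp1 wp1
slot 7 (BR): stall FU — free A1,Mu2,Ld0,B0 rp1 wp1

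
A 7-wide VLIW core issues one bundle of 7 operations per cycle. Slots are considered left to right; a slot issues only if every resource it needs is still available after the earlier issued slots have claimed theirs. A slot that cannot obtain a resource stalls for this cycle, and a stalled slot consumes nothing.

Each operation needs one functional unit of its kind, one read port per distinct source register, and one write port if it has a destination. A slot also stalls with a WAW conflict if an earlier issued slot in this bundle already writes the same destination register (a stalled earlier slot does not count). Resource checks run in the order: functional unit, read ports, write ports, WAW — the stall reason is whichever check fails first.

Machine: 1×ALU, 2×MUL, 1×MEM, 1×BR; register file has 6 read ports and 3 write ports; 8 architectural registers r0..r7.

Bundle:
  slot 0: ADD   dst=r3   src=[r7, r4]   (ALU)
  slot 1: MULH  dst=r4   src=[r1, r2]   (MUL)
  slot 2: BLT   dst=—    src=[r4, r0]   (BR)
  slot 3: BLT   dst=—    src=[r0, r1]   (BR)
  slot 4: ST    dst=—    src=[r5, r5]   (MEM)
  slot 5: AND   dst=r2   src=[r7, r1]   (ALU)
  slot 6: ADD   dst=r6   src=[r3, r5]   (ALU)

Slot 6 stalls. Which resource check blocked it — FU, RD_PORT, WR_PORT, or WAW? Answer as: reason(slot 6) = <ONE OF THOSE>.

  0. ALU→r3 ⇒ go  {0A/2Mu/1Ld/1B | 4r 2w}
  1. MUL→r4 ⇒ go  {0A/1Mu/1Ld/1B | 2r 1w}
  2. BR ⇒ go  {0A/1Mu/1Ld/0B | 0r 1w}
  3. BR ⇒ no(FU)  {0A/1Mu/1Ld/0B | 0r 1w}
  4. MEM ⇒ no(RD_PORT)  {0A/1Mu/1Ld/0B | 0r 1w}
  5. ALU→r2 ⇒ no(FU)  {0A/1Mu/1Ld/0B | 0r 1w}
  6. ALU→r6 ⇒ no(FU)  {0A/1Mu/1Ld/0B | 0r 1w}

reason(slot 6) = FU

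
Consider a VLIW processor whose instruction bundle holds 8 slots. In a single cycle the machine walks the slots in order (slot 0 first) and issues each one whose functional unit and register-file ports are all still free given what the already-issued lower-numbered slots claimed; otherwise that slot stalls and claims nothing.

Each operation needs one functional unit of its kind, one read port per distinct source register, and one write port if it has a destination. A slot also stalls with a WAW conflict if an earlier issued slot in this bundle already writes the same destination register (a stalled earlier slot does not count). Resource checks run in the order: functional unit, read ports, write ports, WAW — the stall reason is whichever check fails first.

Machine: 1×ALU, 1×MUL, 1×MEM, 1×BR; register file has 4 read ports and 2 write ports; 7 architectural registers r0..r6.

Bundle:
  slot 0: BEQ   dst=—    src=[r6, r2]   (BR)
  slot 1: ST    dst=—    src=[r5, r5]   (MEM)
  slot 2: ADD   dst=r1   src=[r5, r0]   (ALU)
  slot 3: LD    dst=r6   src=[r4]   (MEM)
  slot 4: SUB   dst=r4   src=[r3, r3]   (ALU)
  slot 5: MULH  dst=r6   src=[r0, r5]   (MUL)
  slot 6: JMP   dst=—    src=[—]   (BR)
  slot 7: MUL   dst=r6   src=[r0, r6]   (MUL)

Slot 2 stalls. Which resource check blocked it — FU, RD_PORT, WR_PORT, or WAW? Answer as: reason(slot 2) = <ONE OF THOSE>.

#0 BR src=r6,r2 dispatched  <A:1 Mu:1 Ld:1 B:0 rd:2 wr:2>
#1 MEM src=r5,r5 dispatched  <A:1 Mu:1 Ld:0 B:0 rd:1 wr:2>
#2 ALU src=r5,r0 held:RD_PORT  <A:1 Mu:1 Ld:0 B:0 rd:1 wr:2>
#3 MEM src=r4 held:FU  <A:1 Mu:1 Ld:0 B:0 rd:1 wr:2>
#4 ALU src=r3,r3 dispatched  <A:0 Mu:1 Ld:0 B:0 rd:0 wr:1>
#5 MUL src=r0,r5 held:RD_PORT  <A:0 Mu:1 Ld:0 B:0 rd:0 wr:1>
#6 BR src=- held:FU  <A:0 Mu:1 Ld:0 B:0 rd:0 wr:1>
#7 MUL src=r0,r6 held:RD_PORT  <A:0 Mu:1 Ld:0 B:0 rd:0 wr:1>

reason(slot 2) = RD_PORT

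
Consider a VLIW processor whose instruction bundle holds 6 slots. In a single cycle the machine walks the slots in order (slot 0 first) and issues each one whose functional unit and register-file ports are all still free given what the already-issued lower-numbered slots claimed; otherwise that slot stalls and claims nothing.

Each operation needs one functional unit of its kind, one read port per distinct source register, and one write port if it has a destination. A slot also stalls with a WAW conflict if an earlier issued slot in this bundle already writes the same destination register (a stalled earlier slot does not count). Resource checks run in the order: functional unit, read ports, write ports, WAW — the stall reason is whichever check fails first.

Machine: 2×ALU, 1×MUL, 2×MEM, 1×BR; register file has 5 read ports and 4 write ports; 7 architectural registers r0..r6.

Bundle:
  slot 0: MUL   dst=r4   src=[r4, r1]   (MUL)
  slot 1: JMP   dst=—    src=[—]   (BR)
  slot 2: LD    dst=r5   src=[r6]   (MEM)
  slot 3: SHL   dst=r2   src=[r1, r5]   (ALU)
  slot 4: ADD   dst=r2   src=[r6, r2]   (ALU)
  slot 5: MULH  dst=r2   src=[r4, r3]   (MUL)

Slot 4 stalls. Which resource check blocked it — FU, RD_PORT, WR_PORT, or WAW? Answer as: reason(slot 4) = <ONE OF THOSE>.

slot 0 (MUL): ISSUE — free A2,Mu0,Ld2,B1 rp3 wp3
slot 1 (BR): ISSUE — free A2,Mu0,Ld2,B0 rp3 wp3
slot 2 (MEM): ISSUE — free A2,Mu0,Ld1,B0 rp2 wp2
slot 3 (ALU): ISSUE — free A1,Mu0,Ld1,B0 rp0 wp1
slot 4 (ALU): stall RD_PORT — free A1,Mu0,Ld1,B0 rp0 wp1
slot 5 (MUL): stall FU — free A1,Mu0,Ld1,B0 rp0 wp1

reason(slot 4) = RD_PORT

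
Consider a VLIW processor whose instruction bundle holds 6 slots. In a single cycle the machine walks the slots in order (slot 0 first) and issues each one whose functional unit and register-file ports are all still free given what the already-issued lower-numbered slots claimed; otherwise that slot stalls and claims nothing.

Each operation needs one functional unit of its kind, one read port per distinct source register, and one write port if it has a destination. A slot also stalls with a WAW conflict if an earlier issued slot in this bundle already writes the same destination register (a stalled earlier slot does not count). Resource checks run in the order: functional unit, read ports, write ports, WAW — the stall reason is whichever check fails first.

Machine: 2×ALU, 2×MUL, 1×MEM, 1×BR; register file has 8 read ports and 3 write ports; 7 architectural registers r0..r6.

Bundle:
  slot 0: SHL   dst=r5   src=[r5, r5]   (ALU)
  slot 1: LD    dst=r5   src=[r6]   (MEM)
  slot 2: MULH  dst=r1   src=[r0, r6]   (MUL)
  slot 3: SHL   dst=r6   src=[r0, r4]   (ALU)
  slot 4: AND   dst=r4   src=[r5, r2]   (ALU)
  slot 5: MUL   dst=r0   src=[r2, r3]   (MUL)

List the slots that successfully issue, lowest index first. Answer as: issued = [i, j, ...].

issued = [0, 2, 3]

#0 ALU src=r5,r5 dispatched  <A:1 Mu:2 Ld:1 B:1 rd:7 wr:2>
#1 MEM src=r6 held:WAW  <A:1 Mu:2 Ld:1 B:1 rd:7 wr:2>
#2 MUL src=r0,r6 dispatched  <A:1 Mu:1 Ld:1 B:1 rd:5 wr:1>
#3 ALU src=r0,r4 dispatched  <A:0 Mu:1 Ld:1 B:1 rd:3 wr:0>
#4 ALU src=r5,r2 held:FU  <A:0 Mu:1 Ld:1 B:1 rd:3 wr:0>
#5 MUL src=r2,r3 held:WR_PORT  <A:0 Mu:1 Ld:1 B:1 rd:3 wr:0>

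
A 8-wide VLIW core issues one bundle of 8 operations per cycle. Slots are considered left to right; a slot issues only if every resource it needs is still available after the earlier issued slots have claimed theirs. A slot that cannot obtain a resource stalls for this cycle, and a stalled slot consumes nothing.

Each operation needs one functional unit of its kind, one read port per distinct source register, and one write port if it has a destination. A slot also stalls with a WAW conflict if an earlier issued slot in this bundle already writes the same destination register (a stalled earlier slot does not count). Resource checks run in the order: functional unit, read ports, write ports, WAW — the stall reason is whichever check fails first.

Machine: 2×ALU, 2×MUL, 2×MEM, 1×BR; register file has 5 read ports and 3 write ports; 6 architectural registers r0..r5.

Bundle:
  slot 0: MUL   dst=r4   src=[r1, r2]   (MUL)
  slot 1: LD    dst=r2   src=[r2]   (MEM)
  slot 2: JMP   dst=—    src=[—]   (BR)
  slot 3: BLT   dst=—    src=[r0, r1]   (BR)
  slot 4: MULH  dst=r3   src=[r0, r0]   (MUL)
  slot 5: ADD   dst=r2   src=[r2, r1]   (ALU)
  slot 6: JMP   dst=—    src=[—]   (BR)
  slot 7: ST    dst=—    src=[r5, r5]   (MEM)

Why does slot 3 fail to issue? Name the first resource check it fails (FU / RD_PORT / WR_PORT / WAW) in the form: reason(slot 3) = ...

reason(slot 3) = FU

[0] MUL needs rd=2 wr=1: ok; after: ALU=2 MUL=1 MEM=2 BR=1, R=3, W=2
[1] MEM needs rd=1 wr=1: ok; after: ALU=2 MUL=1 MEM=1 BR=1, R=2, W=1
[2] BR needs rd=0 wr=0: ok; after: ALU=2 MUL=1 MEM=1 BR=0, R=2, W=1
[3] BR needs rd=2 wr=0: FU; after: ALU=2 MUL=1 MEM=1 BR=0, R=2, W=1
[4] MUL needs rd=1 wr=1: ok; after: ALU=2 MUL=0 MEM=1 BR=0, R=1, W=0
[5] ALU needs rd=2 wr=1: RD_PORT; after: ALU=2 MUL=0 MEM=1 BR=0, R=1, W=0
[6] BR needs rd=0 wr=0: FU; after: ALU=2 MUL=0 MEM=1 BR=0, R=1, W=0
[7] MEM needs rd=1 wr=0: ok; after: ALU=2 MUL=0 MEM=0 BR=0, R=0, W=0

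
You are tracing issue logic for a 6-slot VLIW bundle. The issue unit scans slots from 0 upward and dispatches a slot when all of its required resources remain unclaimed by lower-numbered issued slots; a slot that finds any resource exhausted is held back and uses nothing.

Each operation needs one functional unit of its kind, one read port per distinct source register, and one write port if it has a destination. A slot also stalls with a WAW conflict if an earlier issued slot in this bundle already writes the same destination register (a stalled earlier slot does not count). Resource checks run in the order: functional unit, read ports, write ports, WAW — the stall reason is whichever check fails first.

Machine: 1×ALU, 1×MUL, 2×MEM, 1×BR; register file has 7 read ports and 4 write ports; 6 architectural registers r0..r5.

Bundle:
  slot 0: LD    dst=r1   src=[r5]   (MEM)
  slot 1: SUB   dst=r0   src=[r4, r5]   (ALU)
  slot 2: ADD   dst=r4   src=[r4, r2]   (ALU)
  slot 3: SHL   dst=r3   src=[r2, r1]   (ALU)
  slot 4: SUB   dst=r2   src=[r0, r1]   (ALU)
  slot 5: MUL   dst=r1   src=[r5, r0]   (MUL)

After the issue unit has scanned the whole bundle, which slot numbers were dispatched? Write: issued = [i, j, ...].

issued = [0, 1]

#0 MEM src=r5 dispatched  <A:1 Mu:1 Ld:1 B:1 rd:6 wr:3>
#1 ALU src=r4,r5 dispatched  <A:0 Mu:1 Ld:1 B:1 rd:4 wr:2>
#2 ALU src=r4,r2 held:FU  <A:0 Mu:1 Ld:1 B:1 rd:4 wr:2>
#3 ALU src=r2,r1 held:FU  <A:0 Mu:1 Ld:1 B:1 rd:4 wr:2>
#4 ALU src=r0,r1 held:FU  <A:0 Mu:1 Ld:1 B:1 rd:4 wr:2>
#5 MUL src=r5,r0 held:WAW  <A:0 Mu:1 Ld:1 B:1 rd:4 wr:2>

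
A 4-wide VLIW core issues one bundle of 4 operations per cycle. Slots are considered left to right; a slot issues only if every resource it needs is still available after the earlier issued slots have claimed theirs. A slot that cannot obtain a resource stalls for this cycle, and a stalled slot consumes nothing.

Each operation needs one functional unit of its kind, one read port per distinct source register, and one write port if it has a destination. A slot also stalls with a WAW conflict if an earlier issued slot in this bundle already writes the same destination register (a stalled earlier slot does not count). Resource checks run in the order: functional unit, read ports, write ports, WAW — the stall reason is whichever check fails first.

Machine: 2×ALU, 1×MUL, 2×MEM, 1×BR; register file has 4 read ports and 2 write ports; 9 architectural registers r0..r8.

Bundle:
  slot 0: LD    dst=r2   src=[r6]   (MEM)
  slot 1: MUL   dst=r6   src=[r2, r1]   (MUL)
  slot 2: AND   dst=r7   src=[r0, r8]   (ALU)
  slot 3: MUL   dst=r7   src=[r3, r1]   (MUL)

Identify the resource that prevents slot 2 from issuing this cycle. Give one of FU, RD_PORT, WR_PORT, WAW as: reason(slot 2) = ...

#0 MEM src=r6 dispatched  <A:2 Mu:1 Ld:1 B:1 rd:3 wr:1>
#1 MUL src=r2,r1 dispatched  <A:2 Mu:0 Ld:1 B:1 rd:1 wr:0>
#2 ALU src=r0,r8 held:RD_PORT  <A:2 Mu:0 Ld:1 B:1 rd:1 wr:0>
#3 MUL src=r3,r1 held:FU  <A:2 Mu:0 Ld:1 B:1 rd:1 wr:0>

reason(slot 2) = RD_PORT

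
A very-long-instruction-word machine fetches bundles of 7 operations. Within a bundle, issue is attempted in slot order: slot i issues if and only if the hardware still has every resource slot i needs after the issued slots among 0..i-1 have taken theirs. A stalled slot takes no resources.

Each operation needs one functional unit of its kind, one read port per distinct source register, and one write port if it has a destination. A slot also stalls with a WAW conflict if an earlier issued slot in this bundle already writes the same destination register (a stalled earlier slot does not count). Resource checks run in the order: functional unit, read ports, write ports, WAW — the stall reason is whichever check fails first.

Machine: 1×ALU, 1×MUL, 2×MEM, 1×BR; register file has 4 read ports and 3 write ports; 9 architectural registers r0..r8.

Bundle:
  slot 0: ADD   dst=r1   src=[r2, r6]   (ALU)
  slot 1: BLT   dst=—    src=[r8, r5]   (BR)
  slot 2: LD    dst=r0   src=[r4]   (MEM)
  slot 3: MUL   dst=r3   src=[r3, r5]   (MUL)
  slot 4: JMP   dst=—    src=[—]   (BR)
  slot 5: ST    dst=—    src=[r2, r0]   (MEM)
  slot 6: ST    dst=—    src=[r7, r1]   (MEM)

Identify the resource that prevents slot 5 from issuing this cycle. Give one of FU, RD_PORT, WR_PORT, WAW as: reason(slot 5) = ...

slot 0 (ALU): ISSUE — free A0,Mu1,Ld2,B1 rp2 wp2
slot 1 (BR): ISSUE — free A0,Mu1,Ld2,B0 rp0 wp2
slot 2 (MEM): stall RD_PORT — free A0,Mu1,Ld2,B0 rp0 wp2
slot 3 (MUL): stall RD_PORT — free A0,Mu1,Ld2,B0 rp0 wp2
slot 4 (BR): stall FU — free A0,Mu1,Ld2,B0 rp0 wp2
slot 5 (MEM): stall RD_PORT — free A0,Mu1,Ld2,B0 rp0 wp2
slot 6 (MEM): stall RD_PORT — free A0,Mu1,Ld2,B0 rp0 wp2

reason(slot 5) = RD_PORT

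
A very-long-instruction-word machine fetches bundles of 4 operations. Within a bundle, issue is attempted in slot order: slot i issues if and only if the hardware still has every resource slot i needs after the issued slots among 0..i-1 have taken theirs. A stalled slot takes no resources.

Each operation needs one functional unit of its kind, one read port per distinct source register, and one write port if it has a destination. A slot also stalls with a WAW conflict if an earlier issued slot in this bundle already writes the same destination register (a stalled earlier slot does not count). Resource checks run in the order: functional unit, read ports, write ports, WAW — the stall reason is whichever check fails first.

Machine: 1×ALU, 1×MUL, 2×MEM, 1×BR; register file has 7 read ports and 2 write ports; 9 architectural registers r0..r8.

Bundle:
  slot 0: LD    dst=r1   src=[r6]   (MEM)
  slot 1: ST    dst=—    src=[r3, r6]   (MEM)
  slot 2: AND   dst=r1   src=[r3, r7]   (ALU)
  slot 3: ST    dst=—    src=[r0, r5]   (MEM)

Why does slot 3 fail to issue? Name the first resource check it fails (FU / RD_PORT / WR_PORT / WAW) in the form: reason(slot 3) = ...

reason(slot 3) = FU

  0. MEM→r1 ⇒ go  {1A/1Mu/1Ld/1B | 6r 1w}
  1. MEM ⇒ go  {1A/1Mu/0Ld/1B | 4r 1w}
  2. ALU→r1 ⇒ no(WAW)  {1A/1Mu/0Ld/1B | 4r 1w}
  3. MEM ⇒ no(FU)  {1A/1Mu/0Ld/1B | 4r 1w}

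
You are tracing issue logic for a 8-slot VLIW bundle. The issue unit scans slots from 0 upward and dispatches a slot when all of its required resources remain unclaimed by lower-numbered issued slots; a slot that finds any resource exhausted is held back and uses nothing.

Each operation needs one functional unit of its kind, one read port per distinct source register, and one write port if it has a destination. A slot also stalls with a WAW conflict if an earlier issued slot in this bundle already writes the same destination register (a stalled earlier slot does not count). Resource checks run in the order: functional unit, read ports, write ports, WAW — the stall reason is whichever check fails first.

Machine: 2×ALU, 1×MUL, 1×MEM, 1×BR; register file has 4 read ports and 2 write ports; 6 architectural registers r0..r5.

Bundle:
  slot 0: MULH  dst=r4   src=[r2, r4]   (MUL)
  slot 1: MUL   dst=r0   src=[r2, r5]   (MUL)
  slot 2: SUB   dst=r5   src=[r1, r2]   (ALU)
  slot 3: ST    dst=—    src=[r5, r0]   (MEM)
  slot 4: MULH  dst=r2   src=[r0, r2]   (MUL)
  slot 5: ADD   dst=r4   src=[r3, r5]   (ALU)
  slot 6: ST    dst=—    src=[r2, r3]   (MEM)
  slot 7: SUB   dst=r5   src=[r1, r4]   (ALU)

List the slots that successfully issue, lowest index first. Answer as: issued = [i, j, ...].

issued = [0, 2]

#0 MUL src=r2,r4 dispatched  <A:2 Mu:0 Ld:1 B:1 rd:2 wr:1>
#1 MUL src=r2,r5 held:FU  <A:2 Mu:0 Ld:1 B:1 rd:2 wr:1>
#2 ALU src=r1,r2 dispatched  <A:1 Mu:0 Ld:1 B:1 rd:0 wr:0>
#3 MEM src=r5,r0 held:RD_PORT  <A:1 Mu:0 Ld:1 B:1 rd:0 wr:0>
#4 MUL src=r0,r2 held:FU  <A:1 Mu:0 Ld:1 B:1 rd:0 wr:0>
#5 ALU src=r3,r5 held:RD_PORT  <A:1 Mu:0 Ld:1 B:1 rd:0 wr:0>
#6 MEM src=r2,r3 held:RD_PORT  <A:1 Mu:0 Ld:1 B:1 rd:0 wr:0>
#7 ALU src=r1,r4 held:RD_PORT  <A:1 Mu:0 Ld:1 B:1 rd:0 wr:0>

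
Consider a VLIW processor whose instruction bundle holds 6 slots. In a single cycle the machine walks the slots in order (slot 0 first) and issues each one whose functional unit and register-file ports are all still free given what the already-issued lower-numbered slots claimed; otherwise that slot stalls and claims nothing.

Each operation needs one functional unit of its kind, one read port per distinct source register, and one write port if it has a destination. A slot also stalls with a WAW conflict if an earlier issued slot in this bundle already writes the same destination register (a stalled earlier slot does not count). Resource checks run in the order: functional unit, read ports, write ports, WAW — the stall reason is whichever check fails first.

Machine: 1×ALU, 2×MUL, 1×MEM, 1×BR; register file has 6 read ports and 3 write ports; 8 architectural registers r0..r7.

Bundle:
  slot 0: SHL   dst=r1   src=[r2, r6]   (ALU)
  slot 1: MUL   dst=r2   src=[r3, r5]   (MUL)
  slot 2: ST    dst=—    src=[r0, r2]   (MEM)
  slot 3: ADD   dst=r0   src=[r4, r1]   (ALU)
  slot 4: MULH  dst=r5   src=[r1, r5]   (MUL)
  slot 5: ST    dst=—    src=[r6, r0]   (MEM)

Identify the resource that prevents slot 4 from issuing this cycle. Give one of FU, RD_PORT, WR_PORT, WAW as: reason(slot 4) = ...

slot 0 (ALU): ISSUE — free A0,Mu2,Ld1,B1 rp4 wp2
slot 1 (MUL): ISSUE — free A0,Mu1,Ld1,B1 rp2 wp1
slot 2 (MEM): ISSUE — free A0,Mu1,Ld0,B1 rp0 wp1
slot 3 (ALU): stall FU — free A0,Mu1,Ld0,B1 rp0 wp1
slot 4 (MUL): stall RD_PORT — free A0,Mu1,Ld0,B1 rp0 wp1
slot 5 (MEM): stall FU — free A0,Mu1,Ld0,B1 rp0 wp1

reason(slot 4) = RD_PORT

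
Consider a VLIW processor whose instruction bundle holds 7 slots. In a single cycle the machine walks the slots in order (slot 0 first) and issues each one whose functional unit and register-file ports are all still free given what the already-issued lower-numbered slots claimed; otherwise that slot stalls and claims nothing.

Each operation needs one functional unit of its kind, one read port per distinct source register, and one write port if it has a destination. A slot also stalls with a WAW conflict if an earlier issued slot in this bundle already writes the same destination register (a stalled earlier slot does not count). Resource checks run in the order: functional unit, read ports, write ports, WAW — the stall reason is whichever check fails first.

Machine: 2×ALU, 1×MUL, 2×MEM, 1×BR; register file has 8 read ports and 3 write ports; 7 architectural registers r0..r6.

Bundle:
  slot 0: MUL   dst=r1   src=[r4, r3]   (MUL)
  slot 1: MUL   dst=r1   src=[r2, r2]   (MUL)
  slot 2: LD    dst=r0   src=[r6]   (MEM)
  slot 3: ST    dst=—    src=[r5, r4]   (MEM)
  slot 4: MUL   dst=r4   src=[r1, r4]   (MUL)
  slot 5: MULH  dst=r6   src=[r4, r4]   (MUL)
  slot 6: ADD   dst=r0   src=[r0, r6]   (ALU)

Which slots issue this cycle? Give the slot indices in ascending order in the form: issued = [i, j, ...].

slot 0 (MUL): ISSUE — free A2,Mu0,Ld2,B1 rp6 wp2
slot 1 (MUL): stall FU — free A2,Mu0,Ld2,B1 rp6 wp2
slot 2 (MEM): ISSUE — free A2,Mu0,Ld1,B1 rp5 wp1
slot 3 (MEM): ISSUE — free A2,Mu0,Ld0,B1 rp3 wp1
slot 4 (MUL): stall FU — free A2,Mu0,Ld0,B1 rp3 wp1
slot 5 (MUL): stall FU — free A2,Mu0,Ld0,B1 rp3 wp1
slot 6 (ALU): stall WAW — free A2,Mu0,Ld0,B1 rp3 wp1

issued = [0, 2, 3]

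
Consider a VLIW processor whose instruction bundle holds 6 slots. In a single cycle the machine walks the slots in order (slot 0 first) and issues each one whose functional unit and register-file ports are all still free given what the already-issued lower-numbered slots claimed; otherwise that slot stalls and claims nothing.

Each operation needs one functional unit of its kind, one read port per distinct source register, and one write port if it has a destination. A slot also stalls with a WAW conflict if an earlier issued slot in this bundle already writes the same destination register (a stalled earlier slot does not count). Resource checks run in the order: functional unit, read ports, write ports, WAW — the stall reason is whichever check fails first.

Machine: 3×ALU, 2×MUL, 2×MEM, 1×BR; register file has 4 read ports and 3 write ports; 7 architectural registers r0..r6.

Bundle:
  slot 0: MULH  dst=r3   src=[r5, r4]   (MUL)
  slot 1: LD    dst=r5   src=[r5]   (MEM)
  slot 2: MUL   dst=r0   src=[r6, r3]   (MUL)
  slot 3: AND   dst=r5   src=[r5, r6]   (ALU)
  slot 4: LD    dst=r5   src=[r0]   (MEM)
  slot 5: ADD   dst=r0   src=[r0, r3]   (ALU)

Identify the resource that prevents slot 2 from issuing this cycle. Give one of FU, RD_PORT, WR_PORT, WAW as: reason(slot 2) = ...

reason(slot 2) = RD_PORT

(0) want 1×MUL +2rd +1wr — yes → AL3|MU1|ME2|BR1|rd2|wr2
(1) want 1×MEM +1rd +1wr — yes → AL3|MU1|ME1|BR1|rd1|wr1
(2) want 1×MUL +2rd +1wr — RD_PORT → AL3|MU1|ME1|BR1|rd1|wr1
(3) want 1×ALU +2rd +1wr — RD_PORT → AL3|MU1|ME1|BR1|rd1|wr1
(4) want 1×MEM +1rd +1wr — WAW → AL3|MU1|ME1|BR1|rd1|wr1
(5) want 1×ALU +2rd +1wr — RD_PORT → AL3|MU1|ME1|BR1|rd1|wr1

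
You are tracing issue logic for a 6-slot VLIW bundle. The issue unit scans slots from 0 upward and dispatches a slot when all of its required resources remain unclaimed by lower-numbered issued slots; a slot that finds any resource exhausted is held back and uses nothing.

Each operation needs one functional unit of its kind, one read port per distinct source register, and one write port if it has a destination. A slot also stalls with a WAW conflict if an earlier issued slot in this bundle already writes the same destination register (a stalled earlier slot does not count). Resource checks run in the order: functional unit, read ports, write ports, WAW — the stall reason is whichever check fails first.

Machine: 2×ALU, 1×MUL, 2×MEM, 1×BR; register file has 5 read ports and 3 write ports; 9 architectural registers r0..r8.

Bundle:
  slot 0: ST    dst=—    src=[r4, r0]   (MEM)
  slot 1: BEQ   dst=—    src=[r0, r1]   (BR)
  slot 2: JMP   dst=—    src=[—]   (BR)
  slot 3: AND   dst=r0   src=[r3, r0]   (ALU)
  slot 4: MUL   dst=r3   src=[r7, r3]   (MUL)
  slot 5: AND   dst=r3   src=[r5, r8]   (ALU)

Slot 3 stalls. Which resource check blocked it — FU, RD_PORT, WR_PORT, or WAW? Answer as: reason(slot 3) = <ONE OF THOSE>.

  0. MEM ⇒ go  {2A/1Mu/1Ld/1B | 3r 3w}
  1. BR ⇒ go  {2A/1Mu/1Ld/0B | 1r 3w}
  2. BR ⇒ no(FU)  {2A/1Mu/1Ld/0B | 1r 3w}
  3. ALU→r0 ⇒ no(RD_PORT)  {2A/1Mu/1Ld/0B | 1r 3w}
  4. MUL→r3 ⇒ no(RD_PORT)  {2A/1Mu/1Ld/0B | 1r 3w}
  5. ALU→r3 ⇒ no(RD_PORT)  {2A/1Mu/1Ld/0B | 1r 3w}

reason(slot 3) = RD_PORT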